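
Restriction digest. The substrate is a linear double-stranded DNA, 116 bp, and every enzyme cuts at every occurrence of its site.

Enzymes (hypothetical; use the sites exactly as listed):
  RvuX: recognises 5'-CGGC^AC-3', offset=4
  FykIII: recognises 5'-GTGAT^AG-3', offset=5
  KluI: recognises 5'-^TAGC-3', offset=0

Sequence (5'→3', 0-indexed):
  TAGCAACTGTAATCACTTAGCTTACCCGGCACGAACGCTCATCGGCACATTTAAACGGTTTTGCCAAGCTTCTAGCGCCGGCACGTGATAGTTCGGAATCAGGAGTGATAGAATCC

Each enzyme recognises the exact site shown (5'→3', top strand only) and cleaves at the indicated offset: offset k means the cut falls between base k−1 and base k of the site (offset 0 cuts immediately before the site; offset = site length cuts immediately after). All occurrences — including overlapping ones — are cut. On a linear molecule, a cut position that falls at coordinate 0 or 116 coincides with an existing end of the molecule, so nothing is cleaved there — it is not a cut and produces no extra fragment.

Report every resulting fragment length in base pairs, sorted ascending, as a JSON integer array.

[7,7,10,13,16,17,20,26]

Per-enzyme occurrences:
  RvuX (CGGCAC, off=4): starts [26, 42, 78] → cuts [30, 46, 82]
  FykIII (GTGATAG, off=5): starts [84, 104] → cuts [89, 109]
  KluI (TAGC, off=0): starts [0, 17, 72] → cuts [17, 72] (position 0 is a terminus of the linear molecule — no cut)

All cut coordinates (distinct, sorted): [17, 30, 46, 72, 82, 89, 109]

Fragments:
  [0,17): 17 bp
  [17,30): 13 bp
  [30,46): 16 bp
  [46,72): 26 bp
  [72,82): 10 bp
  [82,89): 7 bp
  [89,109): 20 bp
  [109,116): 7 bp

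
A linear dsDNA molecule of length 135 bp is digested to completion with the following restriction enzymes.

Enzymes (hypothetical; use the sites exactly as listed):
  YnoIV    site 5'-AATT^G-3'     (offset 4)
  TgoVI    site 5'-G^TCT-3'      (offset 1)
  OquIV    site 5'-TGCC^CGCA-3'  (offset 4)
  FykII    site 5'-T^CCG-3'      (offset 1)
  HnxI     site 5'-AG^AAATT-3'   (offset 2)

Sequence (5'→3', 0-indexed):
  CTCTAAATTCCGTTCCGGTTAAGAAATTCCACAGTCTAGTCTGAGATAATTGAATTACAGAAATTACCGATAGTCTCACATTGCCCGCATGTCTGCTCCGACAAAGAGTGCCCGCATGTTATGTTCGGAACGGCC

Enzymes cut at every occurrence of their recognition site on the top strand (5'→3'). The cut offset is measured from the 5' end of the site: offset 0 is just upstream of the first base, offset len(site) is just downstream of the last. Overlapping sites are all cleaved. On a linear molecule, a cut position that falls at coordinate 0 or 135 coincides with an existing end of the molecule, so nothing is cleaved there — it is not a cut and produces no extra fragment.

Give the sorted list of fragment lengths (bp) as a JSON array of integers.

Scan for sites:
  YnoIV AATTG/4: at [47] ⇒ [51]
  TgoVI GTCT/1: at [33, 38, 72, 90] ⇒ [34, 39, 73, 91]
  OquIV TGCCCGCA/4: at [81, 108] ⇒ [85, 112]
  FykII TCCG/1: at [8, 13, 96] ⇒ [9, 14, 97]
  HnxI AGAAATT/2: at [21, 58] ⇒ [23, 60]

All cut coordinates (distinct, sorted): [9, 14, 23, 34, 39, 51, 60, 73, 85, 91, 97, 112]

Fragment lengths:
  [0,9): 9 bp
  [9,14): 5 bp
  [14,23): 9 bp
  [23,34): 11 bp
  [34,39): 5 bp
  [39,51): 12 bp
  [51,60): 9 bp
  [60,73): 13 bp
  [73,85): 12 bp
  [85,91): 6 bp
  [91,97): 6 bp
  [97,112): 15 bp
  [112,135): 23 bp

[5,5,6,6,9,9,9,11,12,12,13,15,23]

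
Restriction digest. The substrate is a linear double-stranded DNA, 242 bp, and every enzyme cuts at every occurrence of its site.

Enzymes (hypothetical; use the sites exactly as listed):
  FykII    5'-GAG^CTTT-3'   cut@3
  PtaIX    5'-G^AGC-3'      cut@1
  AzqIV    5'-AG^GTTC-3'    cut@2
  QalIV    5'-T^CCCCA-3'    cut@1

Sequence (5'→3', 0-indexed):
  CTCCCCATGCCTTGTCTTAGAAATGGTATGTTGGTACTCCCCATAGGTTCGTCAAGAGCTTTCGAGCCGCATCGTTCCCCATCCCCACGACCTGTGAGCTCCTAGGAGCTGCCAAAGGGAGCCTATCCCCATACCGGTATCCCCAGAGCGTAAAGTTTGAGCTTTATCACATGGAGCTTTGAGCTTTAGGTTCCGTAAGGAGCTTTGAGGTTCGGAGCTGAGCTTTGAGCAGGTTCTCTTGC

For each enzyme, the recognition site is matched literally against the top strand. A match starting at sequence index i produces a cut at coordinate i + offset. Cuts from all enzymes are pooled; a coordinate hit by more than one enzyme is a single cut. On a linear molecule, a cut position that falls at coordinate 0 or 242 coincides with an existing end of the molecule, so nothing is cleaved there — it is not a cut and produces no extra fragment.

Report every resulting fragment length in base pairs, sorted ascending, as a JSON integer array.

Per-enzyme occurrences:
  FykII (GAGCTTT, off=3): starts [55, 158, 173, 180, 199, 219] → cuts [58, 161, 176, 183, 202, 222]
  PtaIX (GAGC, off=1): starts [55, 63, 95, 105, 118, 145, 158, 173, 180, 199, 214, 219, 226] → cuts [56, 64, 96, 106, 119, 146, 159, 174, 181, 200, 215, 220, 227]
  AzqIV (AGGTTC, off=2): starts [44, 187, 207, 230] → cuts [46, 189, 209, 232]
  QalIV (TCCCCA, off=1): starts [1, 37, 75, 81, 125, 139] → cuts [2, 38, 76, 82, 126, 140]

Pooled cuts: [2, 38, 46, 56, 58, 64, 76, 82, 96, 106, 119, 126, 140, 146, 159, 161, 174, 176, 181, 183, 189, 200, 202, 209, 215, 220, 222, 227, 232]

Fragments:
  [0,2): 2 bp
  [2,38): 36 bp
  [38,46): 8 bp
  [46,56): 10 bp
  [56,58): 2 bp
  [58,64): 6 bp
  [64,76): 12 bp
  [76,82): 6 bp
  [82,96): 14 bp
  [96,106): 10 bp
  [106,119): 13 bp
  [119,126): 7 bp
  [126,140): 14 bp
  [140,146): 6 bp
  [146,159): 13 bp
  [159,161): 2 bp
  [161,174): 13 bp
  [174,176): 2 bp
  [176,181): 5 bp
  [181,183): 2 bp
  [183,189): 6 bp
  [189,200): 11 bp
  [200,202): 2 bp
  [202,209): 7 bp
  [209,215): 6 bp
  [215,220): 5 bp
  [220,222): 2 bp
  [222,227): 5 bp
  [227,232): 5 bp
  [232,242): 10 bp

[2,2,2,2,2,2,2,5,5,5,5,6,6,6,6,6,7,7,8,10,10,10,11,12,13,13,13,14,14,36]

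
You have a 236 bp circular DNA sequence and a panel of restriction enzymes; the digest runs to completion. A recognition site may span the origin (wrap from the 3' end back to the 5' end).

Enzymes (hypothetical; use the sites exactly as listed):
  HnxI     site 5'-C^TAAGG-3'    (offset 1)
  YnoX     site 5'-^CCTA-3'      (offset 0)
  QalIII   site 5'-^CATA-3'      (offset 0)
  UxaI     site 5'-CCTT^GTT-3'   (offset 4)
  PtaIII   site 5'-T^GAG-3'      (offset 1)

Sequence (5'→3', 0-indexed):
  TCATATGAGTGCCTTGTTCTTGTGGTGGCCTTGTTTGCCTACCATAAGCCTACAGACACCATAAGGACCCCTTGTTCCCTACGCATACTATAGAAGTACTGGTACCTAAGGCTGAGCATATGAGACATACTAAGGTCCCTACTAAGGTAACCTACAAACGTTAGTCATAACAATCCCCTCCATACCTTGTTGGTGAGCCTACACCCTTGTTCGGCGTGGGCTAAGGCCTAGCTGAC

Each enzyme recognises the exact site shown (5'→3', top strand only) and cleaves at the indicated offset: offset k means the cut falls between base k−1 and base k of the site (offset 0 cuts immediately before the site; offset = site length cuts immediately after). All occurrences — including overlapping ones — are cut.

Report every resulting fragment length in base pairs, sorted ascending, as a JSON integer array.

Per-enzyme occurrences:
  HnxI CTAAGG/1: at [105, 129, 141, 220] ⇒ [106, 130, 142, 221]
  YnoX CCTA/0: at [37, 48, 77, 104, 137, 150, 197, 226] ⇒ [37, 48, 77, 104, 137, 150, 197, 226]
  QalIII CATA/0: at [1, 42, 59, 83, 116, 125, 165, 180] ⇒ [1, 42, 59, 83, 116, 125, 165, 180]
  UxaI CCTTGTT/4: at [11, 28, 69, 184, 204] ⇒ [15, 32, 73, 188, 208]
  PtaIII TGAG/1: at [5, 112, 120, 193] ⇒ [6, 113, 121, 194]

Pooled cuts: [1, 6, 15, 32, 37, 42, 48, 59, 73, 77, 83, 104, 106, 113, 116, 121, 125, 130, 137, 142, 150, 165, 180, 188, 194, 197, 208, 221, 226]

Fragments:
  1→6: 5 bp
  6→15: 9 bp
  15→32: 17 bp
  32→37: 5 bp
  37→42: 5 bp
  42→48: 6 bp
  48→59: 11 bp
  59→73: 14 bp
  73→77: 4 bp
  77→83: 6 bp
  83→104: 21 bp
  104→106: 2 bp
  106→113: 7 bp
  113→116: 3 bp
  116→121: 5 bp
  121→125: 4 bp
  125→130: 5 bp
  130→137: 7 bp
  137→142: 5 bp
  142→150: 8 bp
  150→165: 15 bp
  165→180: 15 bp
  180→188: 8 bp
  188→194: 6 bp
  194→197: 3 bp
  197→208: 11 bp
  208→221: 13 bp
  221→226: 5 bp
  226→1 (wrap): 236-226+1 = 11 bp

[2,3,3,4,4,5,5,5,5,5,5,5,6,6,6,7,7,8,8,9,11,11,11,13,14,15,15,17,21]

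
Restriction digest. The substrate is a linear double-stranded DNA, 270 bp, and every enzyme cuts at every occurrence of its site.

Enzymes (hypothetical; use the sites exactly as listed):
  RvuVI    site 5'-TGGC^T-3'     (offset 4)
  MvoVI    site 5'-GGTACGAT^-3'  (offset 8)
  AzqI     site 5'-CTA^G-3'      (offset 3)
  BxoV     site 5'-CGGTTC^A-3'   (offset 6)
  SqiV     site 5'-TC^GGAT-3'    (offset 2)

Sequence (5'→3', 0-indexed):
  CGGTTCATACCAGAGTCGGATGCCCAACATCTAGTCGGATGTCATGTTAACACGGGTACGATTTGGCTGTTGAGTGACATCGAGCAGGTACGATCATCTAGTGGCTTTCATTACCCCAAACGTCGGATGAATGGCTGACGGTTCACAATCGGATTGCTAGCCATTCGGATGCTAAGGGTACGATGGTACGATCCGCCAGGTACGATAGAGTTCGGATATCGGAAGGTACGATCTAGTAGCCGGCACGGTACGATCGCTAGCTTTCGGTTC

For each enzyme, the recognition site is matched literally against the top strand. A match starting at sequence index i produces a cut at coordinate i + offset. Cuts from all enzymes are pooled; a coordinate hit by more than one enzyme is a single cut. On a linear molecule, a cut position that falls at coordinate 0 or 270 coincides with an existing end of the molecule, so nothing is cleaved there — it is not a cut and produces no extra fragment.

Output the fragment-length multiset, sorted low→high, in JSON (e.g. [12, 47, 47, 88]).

[3,3,5,5,5,6,6,6,7,7,8,9,9,11,11,11,14,16,18,19,19,19,26,27]

Scan for sites:
  RvuVI TGGCT/4: at [63, 101, 131] ⇒ [67, 105, 135]
  MvoVI GGTACGAT/8: at [54, 86, 176, 184, 198, 224, 246] ⇒ [62, 94, 184, 192, 206, 232, 254]
  AzqI CTAG/3: at [30, 97, 156, 232, 256] ⇒ [33, 100, 159, 235, 259]
  BxoV CGGTTCA/6: at [0, 138] ⇒ [6, 144]
  SqiV TCGGAT/2: at [15, 34, 122, 148, 164, 211] ⇒ [17, 36, 124, 150, 166, 213]

Pooled cuts: [6, 17, 33, 36, 62, 67, 94, 100, 105, 124, 135, 144, 150, 159, 166, 184, 192, 206, 213, 232, 235, 254, 259]

Fragment lengths:
  [0,6): 6 bp
  [6,17): 11 bp
  [17,33): 16 bp
  [33,36): 3 bp
  [36,62): 26 bp
  [62,67): 5 bp
  [67,94): 27 bp
  [94,100): 6 bp
  [100,105): 5 bp
  [105,124): 19 bp
  [124,135): 11 bp
  [135,144): 9 bp
  [144,150): 6 bp
  [150,159): 9 bp
  [159,166): 7 bp
  [166,184): 18 bp
  [184,192): 8 bp
  [192,206): 14 bp
  [206,213): 7 bp
  [213,232): 19 bp
  [232,235): 3 bp
  [235,254): 19 bp
  [254,259): 5 bp
  [259,270): 11 bp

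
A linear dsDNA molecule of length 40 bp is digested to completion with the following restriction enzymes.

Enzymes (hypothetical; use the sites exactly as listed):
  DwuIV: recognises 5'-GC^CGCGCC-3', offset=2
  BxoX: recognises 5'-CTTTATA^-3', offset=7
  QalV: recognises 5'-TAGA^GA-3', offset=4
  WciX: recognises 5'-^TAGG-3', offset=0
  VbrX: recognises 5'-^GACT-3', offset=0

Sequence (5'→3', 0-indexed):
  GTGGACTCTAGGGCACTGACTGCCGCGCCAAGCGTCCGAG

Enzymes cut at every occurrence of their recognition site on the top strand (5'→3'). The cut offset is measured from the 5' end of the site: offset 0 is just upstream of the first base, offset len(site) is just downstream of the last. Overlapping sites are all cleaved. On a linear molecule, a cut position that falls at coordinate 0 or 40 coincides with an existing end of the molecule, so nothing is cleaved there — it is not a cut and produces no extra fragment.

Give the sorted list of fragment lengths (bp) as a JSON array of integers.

Per-enzyme occurrences:
  DwuIV GCCGCGCC/2: at [21] ⇒ [23]
  BxoX (CTTTATA, off=7): no sites
  QalV (TAGAGA, off=4): no sites
  WciX TAGG/0: at [8] ⇒ [8]
  VbrX GACT/0: at [3, 17] ⇒ [3, 17]

All cut coordinates (distinct, sorted): [3, 8, 17, 23]

Fragments:
  [0,3): 3 bp
  [3,8): 5 bp
  [8,17): 9 bp
  [17,23): 6 bp
  [23,40): 17 bp

[3,5,6,9,17]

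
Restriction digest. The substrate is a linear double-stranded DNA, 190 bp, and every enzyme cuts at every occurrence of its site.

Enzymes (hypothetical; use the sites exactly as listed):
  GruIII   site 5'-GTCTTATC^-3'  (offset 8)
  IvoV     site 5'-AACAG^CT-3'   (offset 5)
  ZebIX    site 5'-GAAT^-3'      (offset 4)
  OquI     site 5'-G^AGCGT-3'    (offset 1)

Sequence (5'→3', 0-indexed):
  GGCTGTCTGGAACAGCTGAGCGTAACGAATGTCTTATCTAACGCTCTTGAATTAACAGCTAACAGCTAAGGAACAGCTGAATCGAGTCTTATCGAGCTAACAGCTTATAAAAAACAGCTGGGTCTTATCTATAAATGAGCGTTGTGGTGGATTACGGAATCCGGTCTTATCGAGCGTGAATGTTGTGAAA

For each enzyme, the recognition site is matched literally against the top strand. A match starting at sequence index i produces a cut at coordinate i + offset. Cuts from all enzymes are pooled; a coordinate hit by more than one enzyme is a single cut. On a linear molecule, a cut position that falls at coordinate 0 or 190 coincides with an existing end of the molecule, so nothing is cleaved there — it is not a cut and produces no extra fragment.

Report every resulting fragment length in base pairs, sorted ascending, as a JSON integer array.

[1,3,6,6,7,8,8,9,9,10,11,11,11,12,12,14,14,15,23]

Scan for sites:
  GruIII (GTCTTATC, off=8): starts [30, 85, 121, 163] → cuts [38, 93, 129, 171]
  IvoV (AACAGCT, off=5): starts [10, 53, 60, 71, 98, 112] → cuts [15, 58, 65, 76, 103, 117]
  ZebIX (GAAT, off=4): starts [26, 48, 78, 156, 177] → cuts [30, 52, 82, 160, 181]
  OquI (GAGCGT, off=1): starts [17, 136, 171] → cuts [18, 137, 172]

All cut coordinates (distinct, sorted): [15, 18, 30, 38, 52, 58, 65, 76, 82, 93, 103, 117, 129, 137, 160, 171, 172, 181]

Fragment lengths:
  [0,15): 15 bp
  [15,18): 3 bp
  [18,30): 12 bp
  [30,38): 8 bp
  [38,52): 14 bp
  [52,58): 6 bp
  [58,65): 7 bp
  [65,76): 11 bp
  [76,82): 6 bp
  [82,93): 11 bp
  [93,103): 10 bp
  [103,117): 14 bp
  [117,129): 12 bp
  [129,137): 8 bp
  [137,160): 23 bp
  [160,171): 11 bp
  [171,172): 1 bp
  [172,181): 9 bp
  [181,190): 9 bp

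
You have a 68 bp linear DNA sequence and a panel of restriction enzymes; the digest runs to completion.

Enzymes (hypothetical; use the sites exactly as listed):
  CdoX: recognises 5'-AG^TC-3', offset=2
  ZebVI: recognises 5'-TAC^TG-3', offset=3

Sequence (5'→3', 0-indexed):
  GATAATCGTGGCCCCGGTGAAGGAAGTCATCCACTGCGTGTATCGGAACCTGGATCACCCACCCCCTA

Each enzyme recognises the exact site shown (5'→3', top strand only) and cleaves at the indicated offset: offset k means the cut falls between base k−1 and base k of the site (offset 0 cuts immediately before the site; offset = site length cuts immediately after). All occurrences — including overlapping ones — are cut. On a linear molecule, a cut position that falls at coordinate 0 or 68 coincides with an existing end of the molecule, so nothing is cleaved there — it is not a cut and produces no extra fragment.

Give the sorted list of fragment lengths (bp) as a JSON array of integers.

[26,42]

Scan for sites:
  CdoX (AGTC, off=2): starts [24] → cuts [26]
  ZebVI (TACTG, off=3): no sites

Pooled cuts: [26]

Fragments:
  [0,26): 26 bp
  [26,68): 42 bp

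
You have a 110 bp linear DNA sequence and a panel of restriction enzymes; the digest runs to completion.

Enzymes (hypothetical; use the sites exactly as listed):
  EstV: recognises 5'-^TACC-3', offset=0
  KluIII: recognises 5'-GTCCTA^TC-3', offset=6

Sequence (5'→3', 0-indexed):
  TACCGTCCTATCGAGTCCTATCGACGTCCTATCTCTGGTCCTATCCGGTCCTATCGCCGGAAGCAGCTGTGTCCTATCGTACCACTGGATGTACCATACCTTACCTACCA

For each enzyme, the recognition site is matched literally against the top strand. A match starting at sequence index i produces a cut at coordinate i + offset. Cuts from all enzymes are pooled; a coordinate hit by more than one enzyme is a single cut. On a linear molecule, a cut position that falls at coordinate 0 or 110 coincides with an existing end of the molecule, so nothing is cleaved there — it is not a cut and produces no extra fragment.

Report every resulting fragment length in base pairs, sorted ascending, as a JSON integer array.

[3,4,5,5,5,10,10,10,11,12,12,23]

Scan for sites:
  EstV (TACC, off=0): starts [0, 79, 91, 96, 101, 105] → cuts [79, 91, 96, 101, 105] (position 0 is a terminus of the linear molecule — no cut)
  KluIII (GTCCTATC, off=6): starts [4, 14, 25, 37, 47, 70] → cuts [10, 20, 31, 43, 53, 76]

Pooled cuts: [10, 20, 31, 43, 53, 76, 79, 91, 96, 101, 105]

Fragments:
  [0,10): 10 bp
  [10,20): 10 bp
  [20,31): 11 bp
  [31,43): 12 bp
  [43,53): 10 bp
  [53,76): 23 bp
  [76,79): 3 bp
  [79,91): 12 bp
  [91,96): 5 bp
  [96,101): 5 bp
  [101,105): 4 bp
  [105,110): 5 bp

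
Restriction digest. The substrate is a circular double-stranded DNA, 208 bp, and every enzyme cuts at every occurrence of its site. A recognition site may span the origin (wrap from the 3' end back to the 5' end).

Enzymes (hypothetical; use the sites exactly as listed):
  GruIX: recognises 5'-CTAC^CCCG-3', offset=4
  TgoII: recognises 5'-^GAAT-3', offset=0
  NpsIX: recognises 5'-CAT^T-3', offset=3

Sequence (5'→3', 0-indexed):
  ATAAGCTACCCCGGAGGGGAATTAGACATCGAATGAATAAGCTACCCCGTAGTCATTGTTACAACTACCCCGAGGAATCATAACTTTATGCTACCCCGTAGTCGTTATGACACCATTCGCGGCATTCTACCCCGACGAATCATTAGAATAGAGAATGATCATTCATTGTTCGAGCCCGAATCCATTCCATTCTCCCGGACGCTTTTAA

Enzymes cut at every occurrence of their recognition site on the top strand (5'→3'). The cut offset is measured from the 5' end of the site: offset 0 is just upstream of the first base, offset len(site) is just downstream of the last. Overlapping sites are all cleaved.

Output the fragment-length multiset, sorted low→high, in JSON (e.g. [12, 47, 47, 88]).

[2,4,4,5,5,6,6,7,7,8,9,9,10,11,11,11,12,12,20,22,27]

Per-enzyme occurrences:
  GruIX CTACCCCG/4: at [5, 41, 64, 90, 126] ⇒ [9, 45, 68, 94, 130]
  TgoII GAAT/0: at [18, 30, 34, 74, 136, 145, 152, 177] ⇒ [18, 30, 34, 74, 136, 145, 152, 177]
  NpsIX CATT/3: at [53, 113, 122, 140, 159, 163, 182, 187] ⇒ [56, 116, 125, 143, 162, 166, 185, 190]

All cut coordinates (distinct, sorted): [9, 18, 30, 34, 45, 56, 68, 74, 94, 116, 125, 130, 136, 143, 145, 152, 162, 166, 177, 185, 190]

Fragment lengths:
  9→18: 9 bp
  18→30: 12 bp
  30→34: 4 bp
  34→45: 11 bp
  45→56: 11 bp
  56→68: 12 bp
  68→74: 6 bp
  74→94: 20 bp
  94→116: 22 bp
  116→125: 9 bp
  125→130: 5 bp
  130→136: 6 bp
  136→143: 7 bp
  143→145: 2 bp
  145→152: 7 bp
  152→162: 10 bp
  162→166: 4 bp
  166→177: 11 bp
  177→185: 8 bp
  185→190: 5 bp
  190→9 (wrap): 208-190+9 = 27 bp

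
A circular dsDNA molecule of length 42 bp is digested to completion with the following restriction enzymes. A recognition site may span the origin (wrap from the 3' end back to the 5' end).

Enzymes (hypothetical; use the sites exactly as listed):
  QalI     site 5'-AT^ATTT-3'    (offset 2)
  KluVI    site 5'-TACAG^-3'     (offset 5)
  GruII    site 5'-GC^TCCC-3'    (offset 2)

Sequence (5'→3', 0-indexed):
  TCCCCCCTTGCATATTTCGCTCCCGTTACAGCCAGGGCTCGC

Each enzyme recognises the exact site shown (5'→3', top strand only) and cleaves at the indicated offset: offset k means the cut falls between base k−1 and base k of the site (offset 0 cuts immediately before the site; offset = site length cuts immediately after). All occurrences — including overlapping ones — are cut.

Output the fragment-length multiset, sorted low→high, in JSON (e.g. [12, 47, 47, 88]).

Site scan:
  QalI (ATATTT, off=2): starts [11] → cuts [13]
  KluVI (TACAG, off=5): starts [26] → cuts [31]
  GruII (GCTCCC, off=2): starts [18, 40] → cuts [0, 20]

All cut coordinates (distinct, sorted): [0, 13, 20, 31]

Fragment lengths:
  0→13: 13 bp
  13→20: 7 bp
  20→31: 11 bp
  31→0 (wrap): 42-31+0 = 11 bp

[7,11,11,13]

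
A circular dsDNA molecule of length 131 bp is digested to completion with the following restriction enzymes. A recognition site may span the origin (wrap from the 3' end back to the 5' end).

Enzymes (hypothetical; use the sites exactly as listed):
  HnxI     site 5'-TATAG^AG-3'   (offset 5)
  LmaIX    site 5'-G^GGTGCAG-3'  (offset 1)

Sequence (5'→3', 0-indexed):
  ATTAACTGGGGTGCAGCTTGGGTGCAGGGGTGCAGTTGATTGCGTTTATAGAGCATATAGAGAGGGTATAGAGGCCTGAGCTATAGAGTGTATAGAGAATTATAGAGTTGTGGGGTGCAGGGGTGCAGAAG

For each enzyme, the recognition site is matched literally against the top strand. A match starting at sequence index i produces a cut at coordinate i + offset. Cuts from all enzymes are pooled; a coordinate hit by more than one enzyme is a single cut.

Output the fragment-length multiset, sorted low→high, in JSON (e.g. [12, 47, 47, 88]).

[8,8,8,9,9,10,11,11,15,19,23]

Site scan:
  HnxI TATAGAG/5: at [46, 55, 66, 81, 90, 100] ⇒ [51, 60, 71, 86, 95, 105]
  LmaIX GGGTGCAG/1: at [8, 19, 27, 112, 120] ⇒ [9, 20, 28, 113, 121]

All cut coordinates (distinct, sorted): [9, 20, 28, 51, 60, 71, 86, 95, 105, 113, 121]

Fragment lengths:
  9→20: 11 bp
  20→28: 8 bp
  28→51: 23 bp
  51→60: 9 bp
  60→71: 11 bp
  71→86: 15 bp
  86→95: 9 bp
  95→105: 10 bp
  105→113: 8 bp
  113→121: 8 bp
  121→9 (wrap): 131-121+9 = 19 bp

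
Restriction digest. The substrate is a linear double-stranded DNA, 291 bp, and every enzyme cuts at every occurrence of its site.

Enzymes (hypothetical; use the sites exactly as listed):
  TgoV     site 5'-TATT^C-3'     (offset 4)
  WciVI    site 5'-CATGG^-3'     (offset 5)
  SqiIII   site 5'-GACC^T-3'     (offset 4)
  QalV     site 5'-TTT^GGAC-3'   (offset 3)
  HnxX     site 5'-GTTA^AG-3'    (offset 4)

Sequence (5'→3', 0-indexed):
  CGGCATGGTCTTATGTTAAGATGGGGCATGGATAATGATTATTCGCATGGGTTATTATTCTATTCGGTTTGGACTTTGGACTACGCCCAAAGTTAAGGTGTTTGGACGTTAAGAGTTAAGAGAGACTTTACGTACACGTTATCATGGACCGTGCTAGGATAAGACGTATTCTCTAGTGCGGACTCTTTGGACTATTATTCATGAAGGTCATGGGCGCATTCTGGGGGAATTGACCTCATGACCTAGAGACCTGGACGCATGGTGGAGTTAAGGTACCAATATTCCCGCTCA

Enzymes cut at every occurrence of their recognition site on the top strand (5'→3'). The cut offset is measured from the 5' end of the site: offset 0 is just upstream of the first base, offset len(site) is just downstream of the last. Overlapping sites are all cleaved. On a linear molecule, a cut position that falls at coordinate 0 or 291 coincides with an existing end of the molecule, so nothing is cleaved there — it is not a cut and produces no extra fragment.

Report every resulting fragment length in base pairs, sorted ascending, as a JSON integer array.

[5,6,7,7,7,8,8,8,8,8,8,8,9,10,11,11,12,13,13,14,18,18,22,23,29]

Scan for sites:
  TgoV (TATTC, off=4): starts [39, 55, 60, 166, 195, 279] → cuts [43, 59, 64, 170, 199, 283]
  WciVI (CATGG, off=5): starts [3, 26, 45, 142, 208, 257] → cuts [8, 31, 50, 147, 213, 262]
  SqiIII (GACCT, off=4): starts [231, 239, 247] → cuts [235, 243, 251]
  QalV (TTTGGAC, off=3): starts [67, 74, 100, 185] → cuts [70, 77, 103, 188]
  HnxX (GTTAAG, off=4): starts [14, 91, 107, 114, 266] → cuts [18, 95, 111, 118, 270]

All cut coordinates (distinct, sorted): [8, 18, 31, 43, 50, 59, 64, 70, 77, 95, 103, 111, 118, 147, 170, 188, 199, 213, 235, 243, 251, 262, 270, 283]

Fragment lengths:
  [0,8): 8 bp
  [8,18): 10 bp
  [18,31): 13 bp
  [31,43): 12 bp
  [43,50): 7 bp
  [50,59): 9 bp
  [59,64): 5 bp
  [64,70): 6 bp
  [70,77): 7 bp
  [77,95): 18 bp
  [95,103): 8 bp
  [103,111): 8 bp
  [111,118): 7 bp
  [118,147): 29 bp
  [147,170): 23 bp
  [170,188): 18 bp
  [188,199): 11 bp
  [199,213): 14 bp
  [213,235): 22 bp
  [235,243): 8 bp
  [243,251): 8 bp
  [251,262): 11 bp
  [262,270): 8 bp
  [270,283): 13 bp
  [283,291): 8 bp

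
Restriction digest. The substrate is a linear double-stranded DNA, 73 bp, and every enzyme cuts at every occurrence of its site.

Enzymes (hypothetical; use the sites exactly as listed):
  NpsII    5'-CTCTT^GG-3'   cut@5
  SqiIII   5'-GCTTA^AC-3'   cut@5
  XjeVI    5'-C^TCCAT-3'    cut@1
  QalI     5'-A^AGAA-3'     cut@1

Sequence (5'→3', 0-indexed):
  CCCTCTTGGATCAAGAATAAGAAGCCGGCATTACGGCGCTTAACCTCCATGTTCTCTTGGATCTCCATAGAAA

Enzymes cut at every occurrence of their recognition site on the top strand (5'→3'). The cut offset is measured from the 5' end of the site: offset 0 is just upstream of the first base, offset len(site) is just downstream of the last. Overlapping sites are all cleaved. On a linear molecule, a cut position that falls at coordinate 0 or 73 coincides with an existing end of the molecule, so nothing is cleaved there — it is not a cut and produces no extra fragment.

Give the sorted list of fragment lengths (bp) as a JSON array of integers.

[3,5,6,6,7,10,13,23]

Per-enzyme occurrences:
  NpsII (CTCTTGG, off=5): starts [2, 53] → cuts [7, 58]
  SqiIII (GCTTAAC, off=5): starts [37] → cuts [42]
  XjeVI (CTCCAT, off=1): starts [44, 62] → cuts [45, 63]
  QalI (AAGAA, off=1): starts [12, 18] → cuts [13, 19]

All cut coordinates (distinct, sorted): [7, 13, 19, 42, 45, 58, 63]

Fragments:
  [0,7): 7 bp
  [7,13): 6 bp
  [13,19): 6 bp
  [19,42): 23 bp
  [42,45): 3 bp
  [45,58): 13 bp
  [58,63): 5 bp
  [63,73): 10 bp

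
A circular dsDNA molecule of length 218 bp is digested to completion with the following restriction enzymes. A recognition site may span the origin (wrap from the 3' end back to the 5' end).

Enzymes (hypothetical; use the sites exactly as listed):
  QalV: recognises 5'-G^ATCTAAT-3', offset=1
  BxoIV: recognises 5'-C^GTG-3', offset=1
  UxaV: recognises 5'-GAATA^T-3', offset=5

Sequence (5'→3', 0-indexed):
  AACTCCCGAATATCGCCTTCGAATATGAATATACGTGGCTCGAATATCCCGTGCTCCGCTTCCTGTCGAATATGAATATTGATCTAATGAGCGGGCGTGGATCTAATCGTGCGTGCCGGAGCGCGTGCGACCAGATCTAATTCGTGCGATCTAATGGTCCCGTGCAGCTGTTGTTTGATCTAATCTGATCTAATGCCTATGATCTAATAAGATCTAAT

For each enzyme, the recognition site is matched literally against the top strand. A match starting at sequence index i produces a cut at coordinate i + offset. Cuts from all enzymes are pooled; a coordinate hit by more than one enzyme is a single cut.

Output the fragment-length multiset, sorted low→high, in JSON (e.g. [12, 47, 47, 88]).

[3,3,4,4,4,5,6,6,8,9,10,10,10,12,12,13,13,14,15,16,19,22]

Scan for sites:
  QalV GATCTAAT/1: at [80, 99, 133, 147, 176, 186, 200, 210] ⇒ [81, 100, 134, 148, 177, 187, 201, 211]
  BxoIV CGTG/1: at [33, 49, 95, 107, 111, 123, 142, 160] ⇒ [34, 50, 96, 108, 112, 124, 143, 161]
  UxaV GAATAT/5: at [7, 20, 26, 41, 67, 73] ⇒ [12, 25, 31, 46, 72, 78]

Pooled cuts: [12, 25, 31, 34, 46, 50, 72, 78, 81, 96, 100, 108, 112, 124, 134, 143, 148, 161, 177, 187, 201, 211]

Fragment lengths:
  12→25: 13 bp
  25→31: 6 bp
  31→34: 3 bp
  34→46: 12 bp
  46→50: 4 bp
  50→72: 22 bp
  72→78: 6 bp
  78→81: 3 bp
  81→96: 15 bp
  96→100: 4 bp
  100→108: 8 bp
  108→112: 4 bp
  112→124: 12 bp
  124→134: 10 bp
  134→143: 9 bp
  143→148: 5 bp
  148→161: 13 bp
  161→177: 16 bp
  177→187: 10 bp
  187→201: 14 bp
  201→211: 10 bp
  211→12 (wrap): 218-211+12 = 19 bp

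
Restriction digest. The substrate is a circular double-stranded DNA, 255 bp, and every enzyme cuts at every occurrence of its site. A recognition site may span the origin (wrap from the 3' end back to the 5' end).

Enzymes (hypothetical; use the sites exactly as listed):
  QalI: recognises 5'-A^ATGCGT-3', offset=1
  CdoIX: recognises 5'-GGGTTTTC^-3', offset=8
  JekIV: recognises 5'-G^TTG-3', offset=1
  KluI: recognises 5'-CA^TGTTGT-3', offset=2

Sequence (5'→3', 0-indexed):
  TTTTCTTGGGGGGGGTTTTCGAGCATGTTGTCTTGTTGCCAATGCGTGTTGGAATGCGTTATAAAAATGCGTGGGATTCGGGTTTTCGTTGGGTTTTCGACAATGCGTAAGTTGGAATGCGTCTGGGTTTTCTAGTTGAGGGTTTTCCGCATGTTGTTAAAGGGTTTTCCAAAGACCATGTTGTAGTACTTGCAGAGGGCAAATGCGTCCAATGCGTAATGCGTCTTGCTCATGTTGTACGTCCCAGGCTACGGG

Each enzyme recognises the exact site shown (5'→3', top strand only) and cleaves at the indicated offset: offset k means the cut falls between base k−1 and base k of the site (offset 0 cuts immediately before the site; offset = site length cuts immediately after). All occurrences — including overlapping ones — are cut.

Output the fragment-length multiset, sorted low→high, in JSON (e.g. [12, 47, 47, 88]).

Per-enzyme occurrences:
  QalI (AATGCGT, off=1): starts [40, 52, 65, 101, 115, 201, 210, 217] → cuts [41, 53, 66, 102, 116, 202, 211, 218]
  CdoIX (GGGTTTTC, off=8): starts [12, 79, 90, 124, 139, 161, 252] → cuts [5, 20, 87, 98, 132, 147, 169]
  JekIV (GTTG, off=1): starts [26, 34, 47, 87, 110, 134, 152, 179, 233] → cuts [27, 35, 48, 88, 111, 135, 153, 180, 234]
  KluI (CATGTTGT, off=2): starts [23, 149, 176, 230] → cuts [25, 151, 178, 232]

All cut coordinates (distinct, sorted): [5, 20, 25, 27, 35, 41, 48, 53, 66, 87, 88, 98, 102, 111, 116, 132, 135, 147, 151, 153, 169, 178, 180, 202, 211, 218, 232, 234]

Fragment lengths:
  5→20: 15 bp
  20→25: 5 bp
  25→27: 2 bp
  27→35: 8 bp
  35→41: 6 bp
  41→48: 7 bp
  48→53: 5 bp
  53→66: 13 bp
  66→87: 21 bp
  87→88: 1 bp
  88→98: 10 bp
  98→102: 4 bp
  102→111: 9 bp
  111→116: 5 bp
  116→132: 16 bp
  132→135: 3 bp
  135→147: 12 bp
  147→151: 4 bp
  151→153: 2 bp
  153→169: 16 bp
  169→178: 9 bp
  178→180: 2 bp
  180→202: 22 bp
  202→211: 9 bp
  211→218: 7 bp
  218→232: 14 bp
  232→234: 2 bp
  234→5 (wrap): 255-234+5 = 26 bp

[1,2,2,2,2,3,4,4,5,5,5,6,7,7,8,9,9,9,10,12,13,14,15,16,16,21,22,26]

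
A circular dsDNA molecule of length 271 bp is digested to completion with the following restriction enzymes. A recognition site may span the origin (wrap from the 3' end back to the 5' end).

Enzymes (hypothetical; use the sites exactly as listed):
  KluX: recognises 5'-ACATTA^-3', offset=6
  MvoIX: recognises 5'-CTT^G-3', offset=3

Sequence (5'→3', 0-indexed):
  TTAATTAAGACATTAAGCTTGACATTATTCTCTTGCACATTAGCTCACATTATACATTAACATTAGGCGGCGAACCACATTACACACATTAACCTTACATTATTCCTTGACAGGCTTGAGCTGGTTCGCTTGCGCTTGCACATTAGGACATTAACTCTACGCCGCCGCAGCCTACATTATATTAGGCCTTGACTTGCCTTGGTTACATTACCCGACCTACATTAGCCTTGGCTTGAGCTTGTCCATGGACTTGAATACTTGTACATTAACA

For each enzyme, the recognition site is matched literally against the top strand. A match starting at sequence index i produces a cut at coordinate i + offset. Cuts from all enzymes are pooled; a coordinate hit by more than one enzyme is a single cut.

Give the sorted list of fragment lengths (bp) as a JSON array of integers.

[5,5,5,5,5,6,6,6,6,6,7,7,7,8,8,8,8,8,9,9,10,10,11,11,12,12,14,14,17,26]

Site scan:
  KluX ACATTA/6: at [9, 21, 36, 46, 53, 59, 76, 85, 96, 139, 147, 173, 204, 218, 262, 268] ⇒ [3, 15, 27, 42, 52, 59, 65, 82, 91, 102, 145, 153, 179, 210, 224, 268]
  MvoIX CTTG/3: at [17, 31, 105, 114, 128, 134, 187, 192, 197, 226, 231, 237, 249, 257] ⇒ [20, 34, 108, 117, 131, 137, 190, 195, 200, 229, 234, 240, 252, 260]

Pooled cuts: [3, 15, 20, 27, 34, 42, 52, 59, 65, 82, 91, 102, 108, 117, 131, 137, 145, 153, 179, 190, 195, 200, 210, 224, 229, 234, 240, 252, 260, 268]

Fragments:
  3→15: 12 bp
  15→20: 5 bp
  20→27: 7 bp
  27→34: 7 bp
  34→42: 8 bp
  42→52: 10 bp
  52→59: 7 bp
  59→65: 6 bp
  65→82: 17 bp
  82→91: 9 bp
  91→102: 11 bp
  102→108: 6 bp
  108→117: 9 bp
  117→131: 14 bp
  131→137: 6 bp
  137→145: 8 bp
  145→153: 8 bp
  153→179: 26 bp
  179→190: 11 bp
  190→195: 5 bp
  195→200: 5 bp
  200→210: 10 bp
  210→224: 14 bp
  224→229: 5 bp
  229→234: 5 bp
  234→240: 6 bp
  240→252: 12 bp
  252→260: 8 bp
  260→268: 8 bp
  268→3 (wrap): 271-268+3 = 6 bp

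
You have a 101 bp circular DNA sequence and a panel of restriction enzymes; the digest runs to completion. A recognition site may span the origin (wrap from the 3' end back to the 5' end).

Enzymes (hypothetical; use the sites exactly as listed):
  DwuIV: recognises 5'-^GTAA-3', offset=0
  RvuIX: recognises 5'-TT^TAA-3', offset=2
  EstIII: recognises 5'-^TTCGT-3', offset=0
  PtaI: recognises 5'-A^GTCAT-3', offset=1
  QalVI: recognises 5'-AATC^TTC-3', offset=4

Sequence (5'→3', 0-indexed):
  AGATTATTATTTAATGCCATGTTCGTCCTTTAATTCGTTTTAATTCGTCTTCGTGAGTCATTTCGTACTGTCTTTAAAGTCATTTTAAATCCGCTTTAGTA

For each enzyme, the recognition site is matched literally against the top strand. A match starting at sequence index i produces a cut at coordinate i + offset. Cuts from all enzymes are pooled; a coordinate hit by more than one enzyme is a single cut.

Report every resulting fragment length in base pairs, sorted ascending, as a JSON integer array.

[3,3,4,5,6,7,7,7,9,10,13,13,14]

Per-enzyme occurrences:
  DwuIV (GTAA, off=0): starts [98] → cuts [98]
  RvuIX (TTTAA, off=2): starts [9, 28, 38, 72, 83] → cuts [11, 30, 40, 74, 85]
  EstIII (TTCGT, off=0): starts [21, 33, 43, 49, 61] → cuts [21, 33, 43, 49, 61]
  PtaI (AGTCAT, off=1): starts [55, 77] → cuts [56, 78]
  QalVI (AATCTTC, off=4): no sites

Pooled cuts: [11, 21, 30, 33, 40, 43, 49, 56, 61, 74, 78, 85, 98]

Fragment lengths:
  11→21: 10 bp
  21→30: 9 bp
  30→33: 3 bp
  33→40: 7 bp
  40→43: 3 bp
  43→49: 6 bp
  49→56: 7 bp
  56→61: 5 bp
  61→74: 13 bp
  74→78: 4 bp
  78→85: 7 bp
  85→98: 13 bp
  98→11 (wrap): 101-98+11 = 14 bp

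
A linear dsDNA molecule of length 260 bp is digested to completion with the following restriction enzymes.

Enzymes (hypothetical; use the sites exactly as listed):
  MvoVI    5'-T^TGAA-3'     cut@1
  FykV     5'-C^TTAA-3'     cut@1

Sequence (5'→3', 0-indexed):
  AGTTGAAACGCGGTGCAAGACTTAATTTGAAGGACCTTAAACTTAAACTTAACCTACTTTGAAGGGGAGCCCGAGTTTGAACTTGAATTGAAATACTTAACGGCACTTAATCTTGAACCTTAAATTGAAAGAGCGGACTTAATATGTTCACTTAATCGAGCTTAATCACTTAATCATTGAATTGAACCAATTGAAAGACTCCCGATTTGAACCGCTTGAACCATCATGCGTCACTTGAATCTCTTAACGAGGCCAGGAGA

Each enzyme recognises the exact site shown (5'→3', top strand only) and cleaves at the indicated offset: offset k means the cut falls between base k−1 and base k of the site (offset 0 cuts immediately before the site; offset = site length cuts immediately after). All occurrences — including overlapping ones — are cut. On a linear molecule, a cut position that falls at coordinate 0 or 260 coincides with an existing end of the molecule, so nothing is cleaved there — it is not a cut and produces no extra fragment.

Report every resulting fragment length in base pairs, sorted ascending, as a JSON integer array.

Per-enzyme occurrences:
  MvoVI (TTGAA, off=1): starts [2, 26, 58, 76, 82, 87, 112, 124, 176, 181, 190, 206, 215, 234] → cuts [3, 27, 59, 77, 83, 88, 113, 125, 177, 182, 191, 207, 216, 235]
  FykV (CTTAA, off=1): starts [20, 35, 41, 47, 95, 105, 118, 137, 150, 160, 168, 242] → cuts [21, 36, 42, 48, 96, 106, 119, 138, 151, 161, 169, 243]

All cut coordinates (distinct, sorted): [3, 21, 27, 36, 42, 48, 59, 77, 83, 88, 96, 106, 113, 119, 125, 138, 151, 161, 169, 177, 182, 191, 207, 216, 235, 243]

Fragment lengths:
  [0,3): 3 bp
  [3,21): 18 bp
  [21,27): 6 bp
  [27,36): 9 bp
  [36,42): 6 bp
  [42,48): 6 bp
  [48,59): 11 bp
  [59,77): 18 bp
  [77,83): 6 bp
  [83,88): 5 bp
  [88,96): 8 bp
  [96,106): 10 bp
  [106,113): 7 bp
  [113,119): 6 bp
  [119,125): 6 bp
  [125,138): 13 bp
  [138,151): 13 bp
  [151,161): 10 bp
  [161,169): 8 bp
  [169,177): 8 bp
  [177,182): 5 bp
  [182,191): 9 bp
  [191,207): 16 bp
  [207,216): 9 bp
  [216,235): 19 bp
  [235,243): 8 bp
  [243,260): 17 bp

[3,5,5,6,6,6,6,6,6,7,8,8,8,8,9,9,9,10,10,11,13,13,16,17,18,18,19]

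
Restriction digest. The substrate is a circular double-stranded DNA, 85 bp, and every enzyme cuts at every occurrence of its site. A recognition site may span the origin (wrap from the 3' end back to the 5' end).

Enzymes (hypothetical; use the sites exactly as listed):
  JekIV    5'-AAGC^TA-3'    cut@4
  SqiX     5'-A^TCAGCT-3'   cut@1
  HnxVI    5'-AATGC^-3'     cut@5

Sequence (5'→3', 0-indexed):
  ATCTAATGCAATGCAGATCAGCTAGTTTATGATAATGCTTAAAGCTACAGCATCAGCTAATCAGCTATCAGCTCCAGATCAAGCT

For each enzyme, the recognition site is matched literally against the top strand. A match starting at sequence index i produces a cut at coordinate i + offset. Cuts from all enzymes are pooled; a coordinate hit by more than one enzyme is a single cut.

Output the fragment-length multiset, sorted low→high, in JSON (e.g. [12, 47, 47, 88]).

Per-enzyme occurrences:
  JekIV (AAGCTA, off=4): starts [41, 80] → cuts [45, 84]
  SqiX (ATCAGCT, off=1): starts [16, 51, 59, 66] → cuts [17, 52, 60, 67]
  HnxVI (AATGC, off=5): starts [4, 9, 33] → cuts [9, 14, 38]

Pooled cuts: [9, 14, 17, 38, 45, 52, 60, 67, 84]

Fragment lengths:
  9→14: 5 bp
  14→17: 3 bp
  17→38: 21 bp
  38→45: 7 bp
  45→52: 7 bp
  52→60: 8 bp
  60→67: 7 bp
  67→84: 17 bp
  84→9 (wrap): 85-84+9 = 10 bp

[3,5,7,7,7,8,10,17,21]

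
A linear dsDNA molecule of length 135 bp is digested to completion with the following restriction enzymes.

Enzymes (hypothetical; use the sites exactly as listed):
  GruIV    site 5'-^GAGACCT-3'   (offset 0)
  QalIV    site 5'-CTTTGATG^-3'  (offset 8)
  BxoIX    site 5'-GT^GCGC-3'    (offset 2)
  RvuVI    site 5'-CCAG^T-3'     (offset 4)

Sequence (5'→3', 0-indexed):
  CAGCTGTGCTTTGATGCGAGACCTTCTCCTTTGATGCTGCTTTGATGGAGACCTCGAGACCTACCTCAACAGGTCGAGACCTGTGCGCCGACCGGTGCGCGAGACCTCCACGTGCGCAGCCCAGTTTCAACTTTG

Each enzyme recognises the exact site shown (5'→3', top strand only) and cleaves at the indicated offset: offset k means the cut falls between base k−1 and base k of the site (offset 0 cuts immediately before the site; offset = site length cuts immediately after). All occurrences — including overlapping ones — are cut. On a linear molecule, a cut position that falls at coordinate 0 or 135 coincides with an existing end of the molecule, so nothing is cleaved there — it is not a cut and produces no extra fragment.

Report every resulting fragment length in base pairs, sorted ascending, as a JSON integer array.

[1,4,8,9,11,11,11,12,13,16,19,20]

Scan for sites:
  GruIV (GAGACCT, off=0): starts [17, 47, 55, 75, 100] → cuts [17, 47, 55, 75, 100]
  QalIV (CTTTGATG, off=8): starts [8, 28, 39] → cuts [16, 36, 47]
  BxoIX (GTGCGC, off=2): starts [82, 94, 111] → cuts [84, 96, 113]
  RvuVI (CCAGT, off=4): starts [120] → cuts [124]

Pooled cuts: [16, 17, 36, 47, 55, 75, 84, 96, 100, 113, 124]

Fragment lengths:
  [0,16): 16 bp
  [16,17): 1 bp
  [17,36): 19 bp
  [36,47): 11 bp
  [47,55): 8 bp
  [55,75): 20 bp
  [75,84): 9 bp
  [84,96): 12 bp
  [96,100): 4 bp
  [100,113): 13 bp
  [113,124): 11 bp
  [124,135): 11 bp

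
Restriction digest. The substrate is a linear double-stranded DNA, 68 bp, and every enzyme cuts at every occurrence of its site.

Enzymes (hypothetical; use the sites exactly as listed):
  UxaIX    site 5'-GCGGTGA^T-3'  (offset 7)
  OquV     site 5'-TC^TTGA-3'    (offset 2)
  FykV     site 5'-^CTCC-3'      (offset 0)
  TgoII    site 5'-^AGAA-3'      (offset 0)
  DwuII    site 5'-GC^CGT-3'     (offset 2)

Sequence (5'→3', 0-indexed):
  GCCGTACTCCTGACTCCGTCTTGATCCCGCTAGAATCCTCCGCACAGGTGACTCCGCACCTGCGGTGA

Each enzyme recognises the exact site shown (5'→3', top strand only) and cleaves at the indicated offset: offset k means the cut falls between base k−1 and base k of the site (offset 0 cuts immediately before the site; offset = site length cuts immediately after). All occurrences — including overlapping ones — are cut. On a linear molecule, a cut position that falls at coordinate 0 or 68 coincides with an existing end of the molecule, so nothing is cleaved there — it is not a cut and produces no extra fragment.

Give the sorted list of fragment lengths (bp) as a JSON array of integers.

[2,4,6,7,7,11,14,17]

Per-enzyme occurrences:
  UxaIX (GCGGTGAT, off=7): no sites
  OquV (TCTTGA, off=2): starts [18] → cuts [20]
  FykV (CTCC, off=0): starts [6, 13, 37, 51] → cuts [6, 13, 37, 51]
  TgoII (AGAA, off=0): starts [31] → cuts [31]
  DwuII (GCCGT, off=2): starts [0] → cuts [2]

All cut coordinates (distinct, sorted): [2, 6, 13, 20, 31, 37, 51]

Fragment lengths:
  [0,2): 2 bp
  [2,6): 4 bp
  [6,13): 7 bp
  [13,20): 7 bp
  [20,31): 11 bp
  [31,37): 6 bp
  [37,51): 14 bp
  [51,68): 17 bp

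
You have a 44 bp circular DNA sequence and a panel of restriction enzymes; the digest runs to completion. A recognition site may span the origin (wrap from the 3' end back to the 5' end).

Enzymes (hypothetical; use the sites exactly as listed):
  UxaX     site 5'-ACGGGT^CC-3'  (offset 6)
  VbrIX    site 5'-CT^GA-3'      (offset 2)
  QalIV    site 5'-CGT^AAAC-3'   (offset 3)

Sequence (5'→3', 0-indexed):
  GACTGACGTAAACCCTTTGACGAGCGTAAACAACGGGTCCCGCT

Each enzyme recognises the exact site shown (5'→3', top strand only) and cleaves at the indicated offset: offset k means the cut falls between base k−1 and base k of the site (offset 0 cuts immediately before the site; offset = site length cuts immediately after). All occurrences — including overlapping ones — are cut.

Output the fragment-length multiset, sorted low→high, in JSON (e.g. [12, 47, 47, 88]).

[4,5,6,11,18]

Per-enzyme occurrences:
  UxaX ACGGGTCC/6: at [32] ⇒ [38]
  VbrIX CTGA/2: at [2, 42] ⇒ [0, 4]
  QalIV CGTAAAC/3: at [6, 24] ⇒ [9, 27]

All cut coordinates (distinct, sorted): [0, 4, 9, 27, 38]

Fragment lengths:
  0→4: 4 bp
  4→9: 5 bp
  9→27: 18 bp
  27→38: 11 bp
  38→0 (wrap): 44-38+0 = 6 bp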